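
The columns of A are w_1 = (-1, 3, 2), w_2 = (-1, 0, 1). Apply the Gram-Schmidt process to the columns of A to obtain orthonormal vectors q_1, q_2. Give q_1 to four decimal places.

q_1 = (-0.2673, 0.8018, 0.5345)

w_1 = (-1, 3, 2); ‖w_1‖ = 3.7417, so q_1 = (-0.2673, 0.8018, 0.5345).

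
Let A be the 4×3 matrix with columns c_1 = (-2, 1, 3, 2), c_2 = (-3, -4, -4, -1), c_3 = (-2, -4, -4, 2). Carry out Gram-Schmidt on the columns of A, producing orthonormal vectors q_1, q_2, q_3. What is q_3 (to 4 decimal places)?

q_3 = (0.3440, -0.1852, -0.2911, 0.8733)

q_1 = c_1/‖c_1‖ = (-2, 1, 3, 2)/4.2426 = (-0.4714, 0.2357, 0.7071, 0.4714).
r_{12} = q_1·c_2 = -2.8284.
u_2 = c_2 + 2.8284·q_1 = (-4.3333, -3.3333, -2.0000, 0.3333).
‖u_2‖ = 5.8310, so q_2 = (-0.7432, -0.5717, -0.3430, 0.0572).
r_{13} = q_1·c_3 = -1.8856; r_{23} = q_2·c_3 = 5.2593.
u_3 = c_3 + 1.8856·q_1 − 5.2593·q_2 = (1.0196, -0.5490, -0.8627, 2.5882).
‖u_3‖ = 2.9638, so q_3 = (0.3440, -0.1852, -0.2911, 0.8733).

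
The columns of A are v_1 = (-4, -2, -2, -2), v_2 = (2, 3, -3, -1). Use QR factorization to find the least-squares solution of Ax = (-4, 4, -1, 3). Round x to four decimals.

q_1 = v_1/‖v_1‖ = (-4, -2, -2, -2)/5.2915 = (-0.7559, -0.3780, -0.3780, -0.3780).
r_{12} = q_1·v_2 = -1.1339.
u_2 = v_2 + 1.1339·q_1 = (1.1429, 2.5714, -3.4286, -1.4286).
‖u_2‖ = 4.6599, so q_2 = (0.2453, 0.5518, -0.7358, -0.3066).
Qᵀb = (0.7559, 1.0423).
Back-substitute: x_2 = 1.0423/4.6599 = 0.2237.
x_1 = (0.7559 + 1.1339·0.2237)/5.2915 = 0.1908.

x = (0.1908, 0.2237)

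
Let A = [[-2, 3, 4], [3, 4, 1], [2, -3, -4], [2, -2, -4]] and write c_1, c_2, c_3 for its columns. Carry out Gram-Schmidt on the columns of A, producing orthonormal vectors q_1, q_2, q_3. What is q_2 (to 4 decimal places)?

q_2 = (0.4292, 0.7491, -0.4292, -0.2653)

q_1 = c_1/‖c_1‖ = (-2, 3, 2, 2)/4.5826 = (-0.4364, 0.6547, 0.4364, 0.4364).
r_{12} = q_1·c_2 = -0.8729.
u_2 = c_2 + 0.8729·q_1 = (2.6190, 4.5714, -2.6190, -1.6190).
‖u_2‖ = 6.1023, so q_2 = (0.4292, 0.7491, -0.4292, -0.2653).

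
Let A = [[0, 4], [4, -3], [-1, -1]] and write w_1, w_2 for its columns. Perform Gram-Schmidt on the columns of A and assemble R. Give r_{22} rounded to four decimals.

w_1 = (0, 4, -1); ‖w_1‖ = 4.1231, so q_1 = (0.0000, 0.9701, -0.2425).
q_1·w_2 = 0.0000·4 + 0.9701·(-3) + (-0.2425)·(-1) = -2.6679.
u_2 = w_2 + 2.6679·q_1 = (4.0000, -0.4118, -1.6471).
r_{22} = ‖u_2‖ = 4.3454.

r_{22} = 4.3454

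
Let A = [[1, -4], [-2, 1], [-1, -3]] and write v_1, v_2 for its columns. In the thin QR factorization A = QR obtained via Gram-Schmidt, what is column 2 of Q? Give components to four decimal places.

q_1 = v_1/‖v_1‖ = (1, -2, -1)/2.4495 = (0.4082, -0.8165, -0.4082).
r_{12} = q_1·v_2 = -1.2247.
u_2 = v_2 + 1.2247·q_1 = (-3.5000, 0.0000, -3.5000).
‖u_2‖ = 4.9497, so q_2 = (-0.7071, 0.0000, -0.7071).

q_2 = (-0.7071, 0.0000, -0.7071)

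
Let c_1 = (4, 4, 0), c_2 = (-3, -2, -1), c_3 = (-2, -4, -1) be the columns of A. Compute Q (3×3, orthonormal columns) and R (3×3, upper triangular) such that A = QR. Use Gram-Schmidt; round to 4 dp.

Q = [[0.7071, -0.4082, 0.5774], [0.7071, 0.4082, -0.5774], [0.0000, -0.8165, -0.5774]], R = [[5.6569, -3.5355, -4.2426], [0.0000, 1.2247, 0.0000], [0.0000, 0.0000, 1.7321]]

c_1 = (4, 4, 0); ‖c_1‖ = 5.6569, so e_1 = (0.7071, 0.7071, 0.0000).
e_1·c_2 = 0.7071·(-3) + 0.7071·(-2) + 0.0000·(-1) = -3.5355.
u_2 = c_2 + 3.5355·e_1 = (-0.5000, 0.5000, -1.0000).
‖u_2‖ = 1.2247, so e_2 = (-0.4082, 0.4082, -0.8165).
e_1·c_3 = 0.7071·(-2) + 0.7071·(-4) + 0.0000·(-1) = -4.2426; e_2·c_3 = (-0.4082)·(-2) + 0.4082·(-4) + (-0.8165)·(-1) = 0.0000.
u_3 = c_3 + 4.2426·e_1 − 0.0000·e_2 = (1.0000, -1.0000, -1.0000).
‖u_3‖ = 1.7321, so e_3 = (0.5774, -0.5774, -0.5774).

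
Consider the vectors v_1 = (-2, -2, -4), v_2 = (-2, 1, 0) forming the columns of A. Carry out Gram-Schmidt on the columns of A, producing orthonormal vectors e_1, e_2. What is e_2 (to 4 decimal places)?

v_1 = (-2, -2, -4); ‖v_1‖ = 4.8990, so e_1 = (-0.4082, -0.4082, -0.8165).
e_1·v_2 = (-0.4082)·(-2) + (-0.4082)·1 + (-0.8165)·0 = 0.4082.
u_2 = v_2 − 0.4082·e_1 = (-1.8333, 1.1667, 0.3333).
‖u_2‖ = 2.1985, so e_2 = (-0.8339, 0.5307, 0.1516).

e_2 = (-0.8339, 0.5307, 0.1516)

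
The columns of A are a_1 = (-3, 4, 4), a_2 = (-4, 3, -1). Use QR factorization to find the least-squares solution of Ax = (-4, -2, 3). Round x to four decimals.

x = (0.4144, -0.0495)

a_1 = (-3, 4, 4); ‖a_1‖ = 6.4031, so e_1 = (-0.4685, 0.6247, 0.6247).
e_1·a_2 = (-0.4685)·(-4) + 0.6247·3 + 0.6247·(-1) = 3.1235.
u_2 = a_2 − 3.1235·e_1 = (-2.5366, 1.0488, -2.9512).
‖u_2‖ = 4.0304, so e_2 = (-0.6294, 0.2602, -0.7322).
Qᵀb = (2.4988, -0.1997).
Back-substitute: x_2 = -0.1997/4.0304 = -0.0495.
x_1 = (2.4988 − 3.1235·(-0.0495))/6.4031 = 0.4144.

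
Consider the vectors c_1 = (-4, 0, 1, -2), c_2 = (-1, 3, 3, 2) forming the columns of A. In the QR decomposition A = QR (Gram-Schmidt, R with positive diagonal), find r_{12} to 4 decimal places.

r_{12} = 0.6547

c_1 = (-4, 0, 1, -2); ‖c_1‖ = 4.5826, so q_1 = (-0.8729, 0.0000, 0.2182, -0.4364).
r_{12} = q_1·c_2 = 0.6547.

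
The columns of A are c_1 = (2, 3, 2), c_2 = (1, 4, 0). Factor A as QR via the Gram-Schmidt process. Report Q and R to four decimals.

Q = [[0.4851, -0.2766], [0.7276, 0.6539], [0.4851, -0.7042]], R = [[4.1231, 3.3955], [0.0000, 2.3389]]

c_1 = (2, 3, 2); ‖c_1‖ = 4.1231, so e_1 = (0.4851, 0.7276, 0.4851).
e_1·c_2 = 0.4851·1 + 0.7276·4 + 0.4851·0 = 3.3955.
u_2 = c_2 − 3.3955·e_1 = (-0.6471, 1.5294, -1.6471).
‖u_2‖ = 2.3389, so e_2 = (-0.2766, 0.6539, -0.7042).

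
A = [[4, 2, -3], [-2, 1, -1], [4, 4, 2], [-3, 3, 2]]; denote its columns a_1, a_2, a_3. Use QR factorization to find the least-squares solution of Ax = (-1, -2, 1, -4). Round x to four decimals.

x = (0.7020, -0.8403, 0.5832)

q_1 = a_1/‖a_1‖ = (4, -2, 4, -3)/6.7082 = (0.5963, -0.2981, 0.5963, -0.4472).
r_{12} = q_1·a_2 = 1.9379.
u_2 = a_2 − 1.9379·q_1 = (0.8444, 1.5778, 2.8444, 3.8667).
‖u_2‖ = 5.1229, so q_2 = (0.1648, 0.3080, 0.5552, 0.7548).
r_{13} = q_1·a_3 = -1.1926; r_{23} = q_2·a_3 = 1.8175.
u_3 = a_3 + 1.1926·q_1 − 1.8175·q_2 = (-2.5885, -1.9153, 1.7019, 0.0948).
‖u_3‖ = 3.6434, so q_3 = (-0.7105, -0.5257, 0.4671, 0.0260).
Qᵀb = (2.3851, -3.2447, 2.1249).
Back-substitute: x_3 = 2.1249/3.6434 = 0.5832.
x_2 = (-3.2447 − 1.8175·0.5832)/5.1229 = -0.8403.
x_1 = (2.3851 − 1.9379·(-0.8403) + 1.1926·0.5832)/6.7082 = 0.7020.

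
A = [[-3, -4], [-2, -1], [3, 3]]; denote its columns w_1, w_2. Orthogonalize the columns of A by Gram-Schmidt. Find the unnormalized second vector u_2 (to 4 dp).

e_1 = w_1/‖w_1‖ = (-3, -2, 3)/4.6904 = (-0.6396, -0.4264, 0.6396).
r_{12} = e_1·w_2 = 4.9036.
u_2 = w_2 − 4.9036·e_1 = (-0.8636, 1.0909, -0.1364).

u_2 = (-0.8636, 1.0909, -0.1364)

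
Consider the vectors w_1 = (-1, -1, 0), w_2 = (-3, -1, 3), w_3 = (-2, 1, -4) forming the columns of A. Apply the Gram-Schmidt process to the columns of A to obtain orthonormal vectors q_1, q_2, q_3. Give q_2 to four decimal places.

q_2 = (-0.3015, 0.3015, 0.9045)

q_1 = w_1/‖w_1‖ = (-1, -1, 0)/1.4142 = (-0.7071, -0.7071, 0.0000).
r_{12} = q_1·w_2 = 2.8284.
u_2 = w_2 − 2.8284·q_1 = (-1.0000, 1.0000, 3.0000).
‖u_2‖ = 3.3166, so q_2 = (-0.3015, 0.3015, 0.9045).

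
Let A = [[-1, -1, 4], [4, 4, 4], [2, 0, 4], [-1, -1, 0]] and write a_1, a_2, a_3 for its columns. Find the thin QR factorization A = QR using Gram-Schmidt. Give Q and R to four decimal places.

a_1 = (-1, 4, 2, -1); ‖a_1‖ = 4.6904, so q_1 = (-0.2132, 0.8528, 0.4264, -0.2132).
q_1·a_2 = (-0.2132)·(-1) + 0.8528·4 + 0.4264·0 + (-0.2132)·(-1) = 3.8376.
u_2 = a_2 − 3.8376·q_1 = (-0.1818, 0.7273, -1.6364, -0.1818).
‖u_2‖ = 1.8091, so q_2 = (-0.1005, 0.4020, -0.9045, -0.1005).
q_1·a_3 = (-0.2132)·4 + 0.8528·4 + 0.4264·4 + (-0.2132)·0 = 4.2640; q_2·a_3 = (-0.1005)·4 + 0.4020·4 + (-0.9045)·4 + (-0.1005)·0 = -2.4121.
u_3 = a_3 − 4.2640·q_1 + 2.4121·q_2 = (4.6667, 1.3333, 0.0000, 0.6667).
‖u_3‖ = 4.8990, so q_3 = (0.9526, 0.2722, 0.0000, 0.1361).

Q = [[-0.2132, -0.1005, 0.9526], [0.8528, 0.4020, 0.2722], [0.4264, -0.9045, 0.0000], [-0.2132, -0.1005, 0.1361]], R = [[4.6904, 3.8376, 4.2640], [0.0000, 1.8091, -2.4121], [0.0000, 0.0000, 4.8990]]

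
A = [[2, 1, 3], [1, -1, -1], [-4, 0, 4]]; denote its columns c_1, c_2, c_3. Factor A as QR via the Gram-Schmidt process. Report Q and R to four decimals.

c_1 = (2, 1, -4); ‖c_1‖ = 4.5826, so q_1 = (0.4364, 0.2182, -0.8729).
q_1·c_2 = 0.4364·1 + 0.2182·(-1) + (-0.8729)·0 = 0.2182.
u_2 = c_2 − 0.2182·q_1 = (0.9048, -1.0476, 0.1905).
‖u_2‖ = 1.3973, so q_2 = (0.6475, -0.7498, 0.1363).
q_1·c_3 = 0.4364·3 + 0.2182·(-1) + (-0.8729)·4 = -2.4004; q_2·c_3 = 0.6475·3 + (-0.7498)·(-1) + 0.1363·4 = 3.2376.
u_3 = c_3 + 2.4004·q_1 − 3.2376·q_2 = (1.9512, 1.9512, 1.4634).
‖u_3‖ = 3.1235, so q_3 = (0.6247, 0.6247, 0.4685).

Q = [[0.4364, 0.6475, 0.6247], [0.2182, -0.7498, 0.6247], [-0.8729, 0.1363, 0.4685]], R = [[4.5826, 0.2182, -2.4004], [0.0000, 1.3973, 3.2376], [0.0000, 0.0000, 3.1235]]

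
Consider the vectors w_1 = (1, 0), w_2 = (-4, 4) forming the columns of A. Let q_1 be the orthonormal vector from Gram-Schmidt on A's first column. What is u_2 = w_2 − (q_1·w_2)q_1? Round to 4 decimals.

u_2 = (0.0000, 4.0000)

w_1 = (1, 0); ‖w_1‖ = 1.0000, so q_1 = (1.0000, 0.0000).
q_1·w_2 = 1.0000·(-4) + 0.0000·4 = -4.0000.
u_2 = w_2 + 4.0000·q_1 = (0.0000, 4.0000).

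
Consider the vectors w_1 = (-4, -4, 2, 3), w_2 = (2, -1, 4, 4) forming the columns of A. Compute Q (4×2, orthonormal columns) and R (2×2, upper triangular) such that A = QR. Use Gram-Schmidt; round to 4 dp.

Q = [[-0.5963, 0.6116], [-0.5963, 0.0755], [0.2981, 0.5878], [0.4472, 0.5242]], R = [[6.7082, 2.3851], [0.0000, 5.5956]]

q_1 = w_1/‖w_1‖ = (-4, -4, 2, 3)/6.7082 = (-0.5963, -0.5963, 0.2981, 0.4472).
r_{12} = q_1·w_2 = 2.3851.
u_2 = w_2 − 2.3851·q_1 = (3.4222, 0.4222, 3.2889, 2.9333).
‖u_2‖ = 5.5956, so q_2 = (0.6116, 0.0755, 0.5878, 0.5242).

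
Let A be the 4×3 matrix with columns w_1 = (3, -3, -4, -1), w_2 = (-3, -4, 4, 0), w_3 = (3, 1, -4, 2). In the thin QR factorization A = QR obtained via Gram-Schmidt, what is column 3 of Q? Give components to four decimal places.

w_1 = (3, -3, -4, -1); ‖w_1‖ = 5.9161, so q_1 = (0.5071, -0.5071, -0.6761, -0.1690).
q_1·w_2 = 0.5071·(-3) + (-0.5071)·(-4) + (-0.6761)·4 + (-0.1690)·0 = -2.1974.
u_2 = w_2 + 2.1974·q_1 = (-1.8857, -5.1143, 2.5143, -0.3714).
‖u_2‖ = 6.0143, so q_2 = (-0.3135, -0.8504, 0.4181, -0.0618).
q_1·w_3 = 0.5071·3 + (-0.5071)·1 + (-0.6761)·(-4) + (-0.1690)·2 = 3.3806; q_2·w_3 = (-0.3135)·3 + (-0.8504)·1 + 0.4181·(-4) + (-0.0618)·2 = -3.5867.
u_3 = w_3 − 3.3806·q_1 + 3.5867·q_2 = (0.1611, -0.3357, -0.2148, 2.3499).
‖u_3‖ = 2.3889, so q_3 = (0.0675, -0.1405, -0.0899, 0.9837).

q_3 = (0.0675, -0.1405, -0.0899, 0.9837)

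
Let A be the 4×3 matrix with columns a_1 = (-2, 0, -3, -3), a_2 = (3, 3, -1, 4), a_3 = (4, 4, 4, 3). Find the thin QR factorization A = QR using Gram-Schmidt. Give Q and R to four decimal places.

a_1 = (-2, 0, -3, -3); ‖a_1‖ = 4.6904, so e_1 = (-0.4264, 0.0000, -0.6396, -0.6396).
e_1·a_2 = (-0.4264)·3 + 0.0000·3 + (-0.6396)·(-1) + (-0.6396)·4 = -3.1980.
u_2 = a_2 + 3.1980·e_1 = (1.6364, 3.0000, -3.0455, 1.9545).
‖u_2‖ = 4.9772, so e_2 = (0.3288, 0.6027, -0.6119, 0.3927).
e_1·a_3 = (-0.4264)·4 + 0.0000·4 + (-0.6396)·4 + (-0.6396)·3 = -6.1828; e_2·a_3 = 0.3288·4 + 0.6027·4 + (-0.6119)·4 + 0.3927·3 = 2.4566.
u_3 = a_3 + 6.1828·e_1 − 2.4566·e_2 = (0.5560, 2.5193, 1.5486, -1.9193).
‖u_3‖ = 3.5690, so e_3 = (0.1558, 0.7059, 0.4339, -0.5378).

Q = [[-0.4264, 0.3288, 0.1558], [0.0000, 0.6027, 0.7059], [-0.6396, -0.6119, 0.4339], [-0.6396, 0.3927, -0.5378]], R = [[4.6904, -3.1980, -6.1828], [0.0000, 4.9772, 2.4566], [0.0000, 0.0000, 3.5690]]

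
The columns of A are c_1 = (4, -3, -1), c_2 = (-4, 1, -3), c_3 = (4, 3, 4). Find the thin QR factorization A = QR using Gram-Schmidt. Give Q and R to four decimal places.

c_1 = (4, -3, -1); ‖c_1‖ = 5.0990, so e_1 = (0.7845, -0.5883, -0.1961).
e_1·c_2 = 0.7845·(-4) + (-0.5883)·1 + (-0.1961)·(-3) = -3.1379.
u_2 = c_2 + 3.1379·e_1 = (-1.5385, -0.8462, -3.6154).
‖u_2‖ = 4.0192, so e_2 = (-0.3828, -0.2105, -0.8995).
e_1·c_3 = 0.7845·4 + (-0.5883)·3 + (-0.1961)·4 = 0.5883; e_2·c_3 = (-0.3828)·4 + (-0.2105)·3 + (-0.8995)·4 = -5.7608.
u_3 = c_3 − 0.5883·e_1 + 5.7608·e_2 = (1.3333, 2.1333, -1.0667).
‖u_3‖ = 2.7325, so e_3 = (0.4880, 0.7807, -0.3904).

Q = [[0.7845, -0.3828, 0.4880], [-0.5883, -0.2105, 0.7807], [-0.1961, -0.8995, -0.3904]], R = [[5.0990, -3.1379, 0.5883], [0.0000, 4.0192, -5.7608], [0.0000, 0.0000, 2.7325]]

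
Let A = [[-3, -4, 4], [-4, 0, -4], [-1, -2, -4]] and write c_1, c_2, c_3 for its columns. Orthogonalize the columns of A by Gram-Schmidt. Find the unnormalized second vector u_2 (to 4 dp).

u_2 = (-2.3846, 2.1538, -1.4615)

e_1 = c_1/‖c_1‖ = (-3, -4, -1)/5.0990 = (-0.5883, -0.7845, -0.1961).
r_{12} = e_1·c_2 = 2.7456.
u_2 = c_2 − 2.7456·e_1 = (-2.3846, 2.1538, -1.4615).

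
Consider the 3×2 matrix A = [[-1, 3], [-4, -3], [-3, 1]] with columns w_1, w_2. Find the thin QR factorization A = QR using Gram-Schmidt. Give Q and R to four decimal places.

w_1 = (-1, -4, -3); ‖w_1‖ = 5.0990, so e_1 = (-0.1961, -0.7845, -0.5883).
e_1·w_2 = (-0.1961)·3 + (-0.7845)·(-3) + (-0.5883)·1 = 1.1767.
u_2 = w_2 − 1.1767·e_1 = (3.2308, -2.0769, 1.6923).
‖u_2‖ = 4.1971, so e_2 = (0.7698, -0.4949, 0.4032).

Q = [[-0.1961, 0.7698], [-0.7845, -0.4949], [-0.5883, 0.4032]], R = [[5.0990, 1.1767], [0.0000, 4.1971]]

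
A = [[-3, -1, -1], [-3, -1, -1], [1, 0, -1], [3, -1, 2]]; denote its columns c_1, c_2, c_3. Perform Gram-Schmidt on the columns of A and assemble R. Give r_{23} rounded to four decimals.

r_{23} = -0.7201

e_1 = c_1/‖c_1‖ = (-3, -3, 1, 3)/5.2915 = (-0.5669, -0.5669, 0.1890, 0.5669).
r_{12} = e_1·c_2 = 0.5669.
u_2 = c_2 − 0.5669·e_1 = (-0.6786, -0.6786, -0.1071, -1.3214).
‖u_2‖ = 1.6366, so e_2 = (-0.4146, -0.4146, -0.0655, -0.8074).
r_{23} = e_2·c_3 = -0.7201.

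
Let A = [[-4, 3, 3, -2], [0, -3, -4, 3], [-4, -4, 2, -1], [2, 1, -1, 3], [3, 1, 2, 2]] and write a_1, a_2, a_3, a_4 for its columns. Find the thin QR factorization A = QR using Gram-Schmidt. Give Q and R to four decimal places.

a_1 = (-4, 0, -4, 2, 3); ‖a_1‖ = 6.7082, so e_1 = (-0.5963, 0.0000, -0.5963, 0.2981, 0.4472).
e_1·a_2 = (-0.5963)·3 + 0.0000·(-3) + (-0.5963)·(-4) + 0.2981·1 + 0.4472·1 = 1.3416.
u_2 = a_2 − 1.3416·e_1 = (3.8000, -3.0000, -3.2000, 0.6000, 0.4000).
‖u_2‖ = 5.8481, so e_2 = (0.6498, -0.5130, -0.5472, 0.1026, 0.0684).
e_1·a_3 = (-0.5963)·3 + 0.0000·(-4) + (-0.5963)·2 + 0.2981·(-1) + 0.4472·2 = -2.3851; e_2·a_3 = 0.6498·3 + (-0.5130)·(-4) + (-0.5472)·2 + 0.1026·(-1) + 0.0684·2 = 2.9411.
u_3 = a_3 + 2.3851·e_1 − 2.9411·e_2 = (-0.3333, -2.4912, 2.1871, -0.5906, 2.8655).
‖u_3‖ = 4.4341, so e_3 = (-0.0752, -0.5618, 0.4933, -0.1332, 0.6462).
e_1·a_4 = (-0.5963)·(-2) + 0.0000·3 + (-0.5963)·(-1) + 0.2981·3 + 0.4472·2 = 3.5777; e_2·a_4 = 0.6498·(-2) + (-0.5130)·3 + (-0.5472)·(-1) + 0.1026·3 + 0.0684·2 = -1.8468; e_3·a_4 = (-0.0752)·(-2) + (-0.5618)·3 + 0.4933·(-1) + (-0.1332)·3 + 0.6462·2 = -1.1355.
u_4 = a_4 − 3.5777·e_1 + 1.8468·e_2 + 1.1355·e_3 = (1.2480, 1.4146, 0.6829, 1.9715, 1.2602).
‖u_4‖ = 3.0822, so e_4 = (0.4049, 0.4590, 0.2216, 0.6397, 0.4089).

Q = [[-0.5963, 0.6498, -0.0752, 0.4049], [0.0000, -0.5130, -0.5618, 0.4590], [-0.5963, -0.5472, 0.4933, 0.2216], [0.2981, 0.1026, -0.1332, 0.6397], [0.4472, 0.0684, 0.6462, 0.4089]], R = [[6.7082, 1.3416, -2.3851, 3.5777], [0.0000, 5.8481, 2.9411, -1.8468], [0.0000, 0.0000, 4.4341, -1.1355], [0.0000, 0.0000, 0.0000, 3.0822]]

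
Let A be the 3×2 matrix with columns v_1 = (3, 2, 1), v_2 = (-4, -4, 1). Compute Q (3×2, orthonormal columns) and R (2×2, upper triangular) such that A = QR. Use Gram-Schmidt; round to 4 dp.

Q = [[0.8018, 0.0266], [0.5345, -0.4787], [0.2673, 0.8776]], R = [[3.7417, -5.0780], [0.0000, 2.6859]]

v_1 = (3, 2, 1); ‖v_1‖ = 3.7417, so e_1 = (0.8018, 0.5345, 0.2673).
e_1·v_2 = 0.8018·(-4) + 0.5345·(-4) + 0.2673·1 = -5.0780.
u_2 = v_2 + 5.0780·e_1 = (0.0714, -1.2857, 2.3571).
‖u_2‖ = 2.6859, so e_2 = (0.0266, -0.4787, 0.8776).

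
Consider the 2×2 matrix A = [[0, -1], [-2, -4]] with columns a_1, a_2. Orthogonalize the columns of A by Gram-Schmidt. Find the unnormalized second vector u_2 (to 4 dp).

u_2 = (-1.0000, 0.0000)

a_1 = (0, -2); ‖a_1‖ = 2.0000, so e_1 = (0.0000, -1.0000).
e_1·a_2 = 0.0000·(-1) + (-1.0000)·(-4) = 4.0000.
u_2 = a_2 − 4.0000·e_1 = (-1.0000, 0.0000).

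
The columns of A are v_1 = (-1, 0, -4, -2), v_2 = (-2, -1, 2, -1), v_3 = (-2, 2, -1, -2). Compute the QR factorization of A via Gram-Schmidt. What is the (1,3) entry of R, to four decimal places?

r_{13} = 2.1822

e_1 = v_1/‖v_1‖ = (-1, 0, -4, -2)/4.5826 = (-0.2182, 0.0000, -0.8729, -0.4364).
r_{13} = e_1·v_3 = 2.1822.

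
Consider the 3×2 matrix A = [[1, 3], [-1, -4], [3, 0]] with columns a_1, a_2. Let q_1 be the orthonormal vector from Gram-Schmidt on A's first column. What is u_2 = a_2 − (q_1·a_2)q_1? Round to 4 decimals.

q_1 = a_1/‖a_1‖ = (1, -1, 3)/3.3166 = (0.3015, -0.3015, 0.9045).
r_{12} = q_1·a_2 = 2.1106.
u_2 = a_2 − 2.1106·q_1 = (2.3636, -3.3636, -1.9091).

u_2 = (2.3636, -3.3636, -1.9091)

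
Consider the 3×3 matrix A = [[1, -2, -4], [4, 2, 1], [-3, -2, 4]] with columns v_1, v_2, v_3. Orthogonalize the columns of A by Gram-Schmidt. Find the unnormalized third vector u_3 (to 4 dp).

v_1 = (1, 4, -3); ‖v_1‖ = 5.0990, so e_1 = (0.1961, 0.7845, -0.5883).
e_1·v_2 = 0.1961·(-2) + 0.7845·2 + (-0.5883)·(-2) = 2.3534.
u_2 = v_2 − 2.3534·e_1 = (-2.4615, 0.1538, -0.6154).
‖u_2‖ = 2.5420, so e_2 = (-0.9684, 0.0605, -0.2421).
e_1·v_3 = 0.1961·(-4) + 0.7845·1 + (-0.5883)·4 = -2.3534; e_2·v_3 = (-0.9684)·(-4) + 0.0605·1 + (-0.2421)·4 = 2.9656.
u_3 = v_3 + 2.3534·e_1 − 2.9656·e_2 = (-0.6667, 2.6667, 3.3333).

u_3 = (-0.6667, 2.6667, 3.3333)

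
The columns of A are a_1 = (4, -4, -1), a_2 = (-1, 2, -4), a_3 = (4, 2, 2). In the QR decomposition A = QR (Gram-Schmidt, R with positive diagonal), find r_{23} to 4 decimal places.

a_1 = (4, -4, -1); ‖a_1‖ = 5.7446, so e_1 = (0.6963, -0.6963, -0.1741).
e_1·a_2 = 0.6963·(-1) + (-0.6963)·2 + (-0.1741)·(-4) = -1.3926.
u_2 = a_2 + 1.3926·e_1 = (-0.0303, 1.0303, -4.2424).
‖u_2‖ = 4.3658, so e_2 = (-0.0069, 0.2360, -0.9717).
r_{23} = e_2·a_3 = -1.4992.

r_{23} = -1.4992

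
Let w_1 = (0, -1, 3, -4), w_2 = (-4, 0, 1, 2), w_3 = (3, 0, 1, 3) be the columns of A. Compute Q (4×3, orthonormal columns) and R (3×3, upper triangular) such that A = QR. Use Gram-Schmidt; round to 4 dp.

w_1 = (0, -1, 3, -4); ‖w_1‖ = 5.0990, so q_1 = (0.0000, -0.1961, 0.5883, -0.7845).
q_1·w_2 = 0.0000·(-4) + (-0.1961)·0 + 0.5883·1 + (-0.7845)·2 = -0.9806.
u_2 = w_2 + 0.9806·q_1 = (-4.0000, -0.1923, 1.5769, 1.2308).
‖u_2‖ = 4.4764, so q_2 = (-0.8936, -0.0430, 0.3523, 0.2749).
q_1·w_3 = 0.0000·3 + (-0.1961)·0 + 0.5883·1 + (-0.7845)·3 = -1.7650; q_2·w_3 = (-0.8936)·3 + (-0.0430)·0 + 0.3523·1 + 0.2749·3 = -1.5036.
u_3 = w_3 + 1.7650·q_1 + 1.5036·q_2 = (1.6564, -0.4107, 2.5681, 2.0288).
‖u_3‖ = 3.6910, so q_3 = (0.4488, -0.1113, 0.6958, 0.5497).

Q = [[0.0000, -0.8936, 0.4488], [-0.1961, -0.0430, -0.1113], [0.5883, 0.3523, 0.6958], [-0.7845, 0.2749, 0.5497]], R = [[5.0990, -0.9806, -1.7650], [0.0000, 4.4764, -1.5036], [0.0000, 0.0000, 3.6910]]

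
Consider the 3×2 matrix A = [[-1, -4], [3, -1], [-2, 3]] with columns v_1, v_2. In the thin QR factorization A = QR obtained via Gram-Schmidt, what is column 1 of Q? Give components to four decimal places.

e_1 = (-0.2673, 0.8018, -0.5345)

e_1 = v_1/‖v_1‖ = (-1, 3, -2)/3.7417 = (-0.2673, 0.8018, -0.5345).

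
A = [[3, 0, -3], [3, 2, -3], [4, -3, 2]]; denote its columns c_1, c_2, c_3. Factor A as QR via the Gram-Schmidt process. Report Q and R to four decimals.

q_1 = c_1/‖c_1‖ = (3, 3, 4)/5.8310 = (0.5145, 0.5145, 0.6860).
r_{12} = q_1·c_2 = -1.0290.
u_2 = c_2 + 1.0290·q_1 = (0.5294, 2.5294, -2.2941).
‖u_2‖ = 3.4556, so q_2 = (0.1532, 0.7320, -0.6639).
r_{13} = q_1·c_3 = -1.7150; r_{23} = q_2·c_3 = -3.9833.
u_3 = c_3 + 1.7150·q_1 + 3.9833·q_2 = (-1.5074, 0.7980, 0.5320).
‖u_3‖ = 1.7867, so q_3 = (-0.8437, 0.4467, 0.2978).

Q = [[0.5145, 0.1532, -0.8437], [0.5145, 0.7320, 0.4467], [0.6860, -0.6639, 0.2978]], R = [[5.8310, -1.0290, -1.7150], [0.0000, 3.4556, -3.9833], [0.0000, 0.0000, 1.7867]]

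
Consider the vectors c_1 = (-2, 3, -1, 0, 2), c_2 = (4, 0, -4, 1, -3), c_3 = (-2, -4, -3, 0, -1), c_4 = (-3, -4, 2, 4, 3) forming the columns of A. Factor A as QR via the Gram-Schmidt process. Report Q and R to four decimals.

q_1 = c_1/‖c_1‖ = (-2, 3, -1, 0, 2)/4.2426 = (-0.4714, 0.7071, -0.2357, 0.0000, 0.4714).
r_{12} = q_1·c_2 = -2.3570.
u_2 = c_2 + 2.3570·q_1 = (2.8889, 1.6667, -4.5556, 1.0000, -1.8889).
‖u_2‖ = 6.0369, so q_2 = (0.4785, 0.2761, -0.7546, 0.1656, -0.3129).
r_{13} = q_1·c_3 = -1.6499; r_{23} = q_2·c_3 = 0.5153.
u_3 = c_3 + 1.6499·q_1 − 0.5153·q_2 = (-3.0244, -2.9756, -3.0000, -0.0854, -0.0610).
‖u_3‖ = 5.1973, so q_3 = (-0.5819, -0.5725, -0.5772, -0.0164, -0.0117).
r_{14} = q_1·c_4 = -0.4714; r_{24} = q_2·c_4 = -4.3252; r_{34} = q_3·c_4 = 2.7805.
u_4 = c_4 + 0.4714·q_1 + 4.3252·q_2 − 2.7805·q_3 = (0.4656, -0.8806, 0.2300, 4.7621, 1.9015).
‖u_4‖ = 5.2287, so q_4 = (0.0890, -0.1684, 0.0440, 0.9108, 0.3637).

Q = [[-0.4714, 0.4785, -0.5819, 0.0890], [0.7071, 0.2761, -0.5725, -0.1684], [-0.2357, -0.7546, -0.5772, 0.0440], [0.0000, 0.1656, -0.0164, 0.9108], [0.4714, -0.3129, -0.0117, 0.3637]], R = [[4.2426, -2.3570, -1.6499, -0.4714], [0.0000, 6.0369, 0.5153, -4.3252], [0.0000, 0.0000, 5.1973, 2.7805], [0.0000, 0.0000, 0.0000, 5.2287]]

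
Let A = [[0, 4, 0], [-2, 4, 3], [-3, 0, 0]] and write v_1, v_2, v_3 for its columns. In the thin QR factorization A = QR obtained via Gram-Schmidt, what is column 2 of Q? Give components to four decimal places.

q_2 = (0.7687, 0.5322, -0.3548)

q_1 = v_1/‖v_1‖ = (0, -2, -3)/3.6056 = (0.0000, -0.5547, -0.8321).
r_{12} = q_1·v_2 = -2.2188.
u_2 = v_2 + 2.2188·q_1 = (4.0000, 2.7692, -1.8462).
‖u_2‖ = 5.2035, so q_2 = (0.7687, 0.5322, -0.3548).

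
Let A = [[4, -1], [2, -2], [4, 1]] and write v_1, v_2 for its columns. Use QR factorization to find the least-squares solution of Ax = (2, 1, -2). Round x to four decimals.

x = (-0.0600, -1.0400)

v_1 = (4, 2, 4); ‖v_1‖ = 6.0000, so e_1 = (0.6667, 0.3333, 0.6667).
e_1·v_2 = 0.6667·(-1) + 0.3333·(-2) + 0.6667·1 = -0.6667.
u_2 = v_2 + 0.6667·e_1 = (-0.5556, -1.7778, 1.4444).
‖u_2‖ = 2.3570, so e_2 = (-0.2357, -0.7542, 0.6128).
Qᵀb = (0.3333, -2.4513).
Back-substitute: x_2 = -2.4513/2.3570 = -1.0400.
x_1 = (0.3333 + 0.6667·(-1.0400))/6.0000 = -0.0600.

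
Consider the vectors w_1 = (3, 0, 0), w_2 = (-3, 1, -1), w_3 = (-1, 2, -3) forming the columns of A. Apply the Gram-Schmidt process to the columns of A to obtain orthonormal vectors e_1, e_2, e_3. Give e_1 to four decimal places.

w_1 = (3, 0, 0); ‖w_1‖ = 3.0000, so e_1 = (1.0000, 0.0000, 0.0000).

e_1 = (1.0000, 0.0000, 0.0000)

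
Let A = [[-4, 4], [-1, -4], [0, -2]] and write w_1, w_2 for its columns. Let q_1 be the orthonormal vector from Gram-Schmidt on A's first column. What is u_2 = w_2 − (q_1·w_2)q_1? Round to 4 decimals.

u_2 = (1.1765, -4.7059, -2.0000)

w_1 = (-4, -1, 0); ‖w_1‖ = 4.1231, so q_1 = (-0.9701, -0.2425, 0.0000).
q_1·w_2 = (-0.9701)·4 + (-0.2425)·(-4) + 0.0000·(-2) = -2.9104.
u_2 = w_2 + 2.9104·q_1 = (1.1765, -4.7059, -2.0000).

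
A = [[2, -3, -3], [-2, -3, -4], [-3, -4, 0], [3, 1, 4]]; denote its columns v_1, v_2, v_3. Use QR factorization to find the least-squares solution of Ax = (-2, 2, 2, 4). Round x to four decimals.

x = (-0.1402, -0.5887, 0.7483)

q_1 = v_1/‖v_1‖ = (2, -2, -3, 3)/5.0990 = (0.3922, -0.3922, -0.5883, 0.5883).
r_{12} = q_1·v_2 = 2.9417.
u_2 = v_2 − 2.9417·q_1 = (-4.1538, -1.8462, -2.2692, -0.7308).
‖u_2‖ = 5.1329, so q_2 = (-0.8093, -0.3597, -0.4421, -0.1424).
r_{13} = q_1·v_3 = 2.7456; r_{23} = q_2·v_3 = 3.2970.
u_3 = v_3 − 2.7456·q_1 − 3.2970·q_2 = (-1.4088, -1.7372, 3.0730, 2.8540).
‖u_3‖ = 4.7530, so q_3 = (-0.2964, -0.3655, 0.6465, 0.6005).
Qᵀb = (-0.3922, -0.5545, 3.5567).
Back-substitute: x_3 = 3.5567/4.7530 = 0.7483.
x_2 = (-0.5545 − 3.2970·0.7483)/5.1329 = -0.5887.
x_1 = (-0.3922 − 2.9417·(-0.5887) − 2.7456·0.7483)/5.0990 = -0.1402.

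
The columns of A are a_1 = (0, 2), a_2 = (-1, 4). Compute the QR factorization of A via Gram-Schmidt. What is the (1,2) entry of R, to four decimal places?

r_{12} = 4.0000

e_1 = a_1/‖a_1‖ = (0, 2)/2.0000 = (0.0000, 1.0000).
r_{12} = e_1·a_2 = 4.0000.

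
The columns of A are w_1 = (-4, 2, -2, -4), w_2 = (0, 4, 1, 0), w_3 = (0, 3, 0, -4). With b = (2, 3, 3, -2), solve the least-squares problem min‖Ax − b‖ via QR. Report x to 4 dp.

x = (-0.6485, 0.3455, 1.0848)

w_1 = (-4, 2, -2, -4); ‖w_1‖ = 6.3246, so e_1 = (-0.6325, 0.3162, -0.3162, -0.6325).
e_1·w_2 = (-0.6325)·0 + 0.3162·4 + (-0.3162)·1 + (-0.6325)·0 = 0.9487.
u_2 = w_2 − 0.9487·e_1 = (0.6000, 3.7000, 1.3000, 0.6000).
‖u_2‖ = 4.0125, so e_2 = (0.1495, 0.9221, 0.3240, 0.1495).
e_1·w_3 = (-0.6325)·0 + 0.3162·3 + (-0.3162)·0 + (-0.6325)·(-4) = 3.4785; e_2·w_3 = 0.1495·0 + 0.9221·3 + 0.3240·0 + 0.1495·(-4) = 2.1682.
u_3 = w_3 − 3.4785·e_1 − 2.1682·e_2 = (1.8758, -0.0994, 0.3975, -2.1242).
‖u_3‖ = 2.8633, so e_3 = (0.6551, -0.0347, 0.1388, -0.7419).
Qᵀb = (0.0000, 3.7383, 3.1063).
Back-substitute: x_3 = 3.1063/2.8633 = 1.0848.
x_2 = (3.7383 − 2.1682·1.0848)/4.0125 = 0.3455.
x_1 = (0.0000 − 0.9487·0.3455 − 3.4785·1.0848)/6.3246 = -0.6485.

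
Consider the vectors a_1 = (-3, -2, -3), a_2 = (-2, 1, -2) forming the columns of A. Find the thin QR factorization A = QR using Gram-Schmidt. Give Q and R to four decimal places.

Q = [[-0.6396, -0.3015], [-0.4264, 0.9045], [-0.6396, -0.3015]], R = [[4.6904, 2.1320], [0.0000, 2.1106]]

q_1 = a_1/‖a_1‖ = (-3, -2, -3)/4.6904 = (-0.6396, -0.4264, -0.6396).
r_{12} = q_1·a_2 = 2.1320.
u_2 = a_2 − 2.1320·q_1 = (-0.6364, 1.9091, -0.6364).
‖u_2‖ = 2.1106, so q_2 = (-0.3015, 0.9045, -0.3015).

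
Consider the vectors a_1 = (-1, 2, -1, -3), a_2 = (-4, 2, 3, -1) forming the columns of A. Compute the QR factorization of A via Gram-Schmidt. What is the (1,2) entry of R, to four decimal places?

a_1 = (-1, 2, -1, -3); ‖a_1‖ = 3.8730, so q_1 = (-0.2582, 0.5164, -0.2582, -0.7746).
r_{12} = q_1·a_2 = 2.0656.

r_{12} = 2.0656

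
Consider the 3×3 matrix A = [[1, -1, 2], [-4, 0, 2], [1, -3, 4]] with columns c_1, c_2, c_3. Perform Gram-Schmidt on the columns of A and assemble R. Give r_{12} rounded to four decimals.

e_1 = c_1/‖c_1‖ = (1, -4, 1)/4.2426 = (0.2357, -0.9428, 0.2357).
r_{12} = e_1·c_2 = -0.9428.

r_{12} = -0.9428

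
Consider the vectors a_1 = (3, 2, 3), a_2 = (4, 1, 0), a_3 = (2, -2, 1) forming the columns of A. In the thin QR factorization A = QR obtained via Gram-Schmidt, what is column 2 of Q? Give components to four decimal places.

q_1 = a_1/‖a_1‖ = (3, 2, 3)/4.6904 = (0.6396, 0.4264, 0.6396).
r_{12} = q_1·a_2 = 2.9848.
u_2 = a_2 − 2.9848·q_1 = (2.0909, -0.2727, -1.9091).
‖u_2‖ = 2.8445, so q_2 = (0.7351, -0.0959, -0.6712).

q_2 = (0.7351, -0.0959, -0.6712)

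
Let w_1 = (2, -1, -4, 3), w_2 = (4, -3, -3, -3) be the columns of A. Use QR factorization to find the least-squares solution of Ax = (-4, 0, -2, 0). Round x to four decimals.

w_1 = (2, -1, -4, 3); ‖w_1‖ = 5.4772, so q_1 = (0.3651, -0.1826, -0.7303, 0.5477).
q_1·w_2 = 0.3651·4 + (-0.1826)·(-3) + (-0.7303)·(-3) + 0.5477·(-3) = 2.5560.
u_2 = w_2 − 2.5560·q_1 = (3.0667, -2.5333, -1.1333, -4.4000).
‖u_2‖ = 6.0388, so q_2 = (0.5078, -0.4195, -0.1877, -0.7286).
Qᵀb = (0.0000, -1.6560).
Back-substitute: x_2 = -1.6560/6.0388 = -0.2742.
x_1 = (0.0000 − 2.5560·(-0.2742))/5.4772 = 0.1280.

x = (0.1280, -0.2742)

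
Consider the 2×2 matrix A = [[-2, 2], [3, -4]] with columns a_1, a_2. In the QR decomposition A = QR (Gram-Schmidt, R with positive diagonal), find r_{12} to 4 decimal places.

e_1 = a_1/‖a_1‖ = (-2, 3)/3.6056 = (-0.5547, 0.8321).
r_{12} = e_1·a_2 = -4.4376.

r_{12} = -4.4376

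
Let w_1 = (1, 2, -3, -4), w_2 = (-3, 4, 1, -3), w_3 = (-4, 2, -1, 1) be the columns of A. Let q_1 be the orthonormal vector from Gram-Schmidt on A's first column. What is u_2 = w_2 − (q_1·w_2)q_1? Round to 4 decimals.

q_1 = w_1/‖w_1‖ = (1, 2, -3, -4)/5.4772 = (0.1826, 0.3651, -0.5477, -0.7303).
r_{12} = q_1·w_2 = 2.5560.
u_2 = w_2 − 2.5560·q_1 = (-3.4667, 3.0667, 2.4000, -1.1333).

u_2 = (-3.4667, 3.0667, 2.4000, -1.1333)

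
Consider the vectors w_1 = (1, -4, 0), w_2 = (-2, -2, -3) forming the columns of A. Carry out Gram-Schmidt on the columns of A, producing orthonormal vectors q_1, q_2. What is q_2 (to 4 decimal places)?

q_2 = (-0.6099, -0.1525, -0.7777)

w_1 = (1, -4, 0); ‖w_1‖ = 4.1231, so q_1 = (0.2425, -0.9701, 0.0000).
q_1·w_2 = 0.2425·(-2) + (-0.9701)·(-2) + 0.0000·(-3) = 1.4552.
u_2 = w_2 − 1.4552·q_1 = (-2.3529, -0.5882, -3.0000).
‖u_2‖ = 3.8578, so q_2 = (-0.6099, -0.1525, -0.7777).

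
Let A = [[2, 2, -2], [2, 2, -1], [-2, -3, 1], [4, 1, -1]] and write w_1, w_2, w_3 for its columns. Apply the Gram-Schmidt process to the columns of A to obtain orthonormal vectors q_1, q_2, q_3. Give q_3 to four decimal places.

w_1 = (2, 2, -2, 4); ‖w_1‖ = 5.2915, so q_1 = (0.3780, 0.3780, -0.3780, 0.7559).
q_1·w_2 = 0.3780·2 + 0.3780·2 + (-0.3780)·(-3) + 0.7559·1 = 3.4017.
u_2 = w_2 − 3.4017·q_1 = (0.7143, 0.7143, -1.7143, -1.5714).
‖u_2‖ = 2.5355, so q_2 = (0.2817, 0.2817, -0.6761, -0.6198).
q_1·w_3 = 0.3780·(-2) + 0.3780·(-1) + (-0.3780)·1 + 0.7559·(-1) = -2.2678; q_2·w_3 = 0.2817·(-2) + 0.2817·(-1) + (-0.6761)·1 + (-0.6198)·(-1) = -0.9015.
u_3 = w_3 + 2.2678·q_1 + 0.9015·q_2 = (-0.8889, 0.1111, -0.4667, 0.1556).
‖u_3‖ = 1.0220, so q_3 = (-0.8698, 0.1087, -0.4566, 0.1522).

q_3 = (-0.8698, 0.1087, -0.4566, 0.1522)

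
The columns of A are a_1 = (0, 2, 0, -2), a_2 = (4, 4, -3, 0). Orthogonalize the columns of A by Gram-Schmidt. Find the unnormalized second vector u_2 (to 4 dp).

a_1 = (0, 2, 0, -2); ‖a_1‖ = 2.8284, so q_1 = (0.0000, 0.7071, 0.0000, -0.7071).
q_1·a_2 = 0.0000·4 + 0.7071·4 + 0.0000·(-3) + (-0.7071)·0 = 2.8284.
u_2 = a_2 − 2.8284·q_1 = (4.0000, 2.0000, -3.0000, 2.0000).

u_2 = (4.0000, 2.0000, -3.0000, 2.0000)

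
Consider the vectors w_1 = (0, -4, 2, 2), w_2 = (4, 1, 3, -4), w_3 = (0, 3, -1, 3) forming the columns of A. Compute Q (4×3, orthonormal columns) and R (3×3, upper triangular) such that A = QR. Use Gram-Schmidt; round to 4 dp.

Q = [[0.0000, 0.6285, 0.4079], [-0.8165, 0.0000, 0.4916], [0.4082, 0.5500, 0.2585], [0.4082, -0.5500, 0.7247]], R = [[4.8990, -1.2247, -1.6330], [0.0000, 6.3640, -2.1999], [0.0000, 0.0000, 3.3903]]

w_1 = (0, -4, 2, 2); ‖w_1‖ = 4.8990, so q_1 = (0.0000, -0.8165, 0.4082, 0.4082).
q_1·w_2 = 0.0000·4 + (-0.8165)·1 + 0.4082·3 + 0.4082·(-4) = -1.2247.
u_2 = w_2 + 1.2247·q_1 = (4.0000, 0.0000, 3.5000, -3.5000).
‖u_2‖ = 6.3640, so q_2 = (0.6285, 0.0000, 0.5500, -0.5500).
q_1·w_3 = 0.0000·0 + (-0.8165)·3 + 0.4082·(-1) + 0.4082·3 = -1.6330; q_2·w_3 = 0.6285·0 + (0.0000)·3 + 0.5500·(-1) + (-0.5500)·3 = -2.1999.
u_3 = w_3 + 1.6330·q_1 + 2.1999·q_2 = (1.3827, 1.6667, 0.8765, 2.4568).
‖u_3‖ = 3.3903, so q_3 = (0.4079, 0.4916, 0.2585, 0.7247).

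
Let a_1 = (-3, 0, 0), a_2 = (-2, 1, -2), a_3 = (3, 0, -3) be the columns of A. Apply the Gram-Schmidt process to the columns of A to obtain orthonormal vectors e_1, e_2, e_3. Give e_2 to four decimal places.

e_1 = a_1/‖a_1‖ = (-3, 0, 0)/3.0000 = (-1.0000, 0.0000, 0.0000).
r_{12} = e_1·a_2 = 2.0000.
u_2 = a_2 − 2.0000·e_1 = (0.0000, 1.0000, -2.0000).
‖u_2‖ = 2.2361, so e_2 = (0.0000, 0.4472, -0.8944).

e_2 = (0.0000, 0.4472, -0.8944)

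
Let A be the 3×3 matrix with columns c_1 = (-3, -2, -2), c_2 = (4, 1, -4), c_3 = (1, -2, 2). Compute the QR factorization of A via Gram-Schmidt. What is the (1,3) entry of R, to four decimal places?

c_1 = (-3, -2, -2); ‖c_1‖ = 4.1231, so e_1 = (-0.7276, -0.4851, -0.4851).
r_{13} = e_1·c_3 = -0.7276.

r_{13} = -0.7276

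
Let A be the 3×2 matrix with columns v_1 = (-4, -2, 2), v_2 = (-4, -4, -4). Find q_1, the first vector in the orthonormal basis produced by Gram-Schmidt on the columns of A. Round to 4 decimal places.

q_1 = (-0.8165, -0.4082, 0.4082)

q_1 = v_1/‖v_1‖ = (-4, -2, 2)/4.8990 = (-0.8165, -0.4082, 0.4082).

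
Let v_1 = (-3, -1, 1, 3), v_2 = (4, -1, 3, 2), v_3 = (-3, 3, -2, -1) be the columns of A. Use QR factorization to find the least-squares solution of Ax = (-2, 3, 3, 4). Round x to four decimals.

x = (0.9768, 1.7110, 1.8859)

q_1 = v_1/‖v_1‖ = (-3, -1, 1, 3)/4.4721 = (-0.6708, -0.2236, 0.2236, 0.6708).
r_{12} = q_1·v_2 = -0.4472.
u_2 = v_2 + 0.4472·q_1 = (3.7000, -1.1000, 3.1000, 2.3000).
‖u_2‖ = 5.4589, so q_2 = (0.6778, -0.2015, 0.5679, 0.4213).
r_{13} = q_1·v_3 = 0.2236; r_{23} = q_2·v_3 = -4.1950.
u_3 = v_3 − 0.2236·q_1 + 4.1950·q_2 = (-0.0067, 2.2047, 0.3322, 0.6174).
‖u_3‖ = 2.3135, so q_3 = (-0.0029, 0.9530, 0.1436, 0.2669).
Qᵀb = (4.0249, 1.4288, 4.3630).
Back-substitute: x_3 = 4.3630/2.3135 = 1.8859.
x_2 = (1.4288 + 4.1950·1.8859)/5.4589 = 1.7110.
x_1 = (4.0249 + 0.4472·1.7110 − 0.2236·1.8859)/4.4721 = 0.9768.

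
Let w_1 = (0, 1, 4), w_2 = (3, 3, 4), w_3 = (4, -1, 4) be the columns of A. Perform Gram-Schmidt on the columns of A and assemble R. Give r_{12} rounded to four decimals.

r_{12} = 4.6082

e_1 = w_1/‖w_1‖ = (0, 1, 4)/4.1231 = (0.0000, 0.2425, 0.9701).
r_{12} = e_1·w_2 = 4.6082.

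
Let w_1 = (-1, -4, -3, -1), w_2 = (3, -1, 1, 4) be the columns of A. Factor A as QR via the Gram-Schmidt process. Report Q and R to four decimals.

Q = [[-0.1925, 0.5483], [-0.7698, -0.3728], [-0.5774, 0.0658], [-0.1925, 0.7457]], R = [[5.1962, -1.1547], [0.0000, 5.0662]]

e_1 = w_1/‖w_1‖ = (-1, -4, -3, -1)/5.1962 = (-0.1925, -0.7698, -0.5774, -0.1925).
r_{12} = e_1·w_2 = -1.1547.
u_2 = w_2 + 1.1547·e_1 = (2.7778, -1.8889, 0.3333, 3.7778).
‖u_2‖ = 5.0662, so e_2 = (0.5483, -0.3728, 0.0658, 0.7457).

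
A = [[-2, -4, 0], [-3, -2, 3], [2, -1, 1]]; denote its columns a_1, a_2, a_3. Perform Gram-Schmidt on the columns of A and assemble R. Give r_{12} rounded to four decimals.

r_{12} = 2.9104

a_1 = (-2, -3, 2); ‖a_1‖ = 4.1231, so q_1 = (-0.4851, -0.7276, 0.4851).
r_{12} = q_1·a_2 = 2.9104.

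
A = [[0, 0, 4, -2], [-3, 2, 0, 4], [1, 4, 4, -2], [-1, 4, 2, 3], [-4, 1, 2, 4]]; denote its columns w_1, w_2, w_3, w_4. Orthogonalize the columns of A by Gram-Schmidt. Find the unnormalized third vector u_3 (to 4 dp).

w_1 = (0, -3, 1, -1, -4); ‖w_1‖ = 5.1962, so q_1 = (0.0000, -0.5774, 0.1925, -0.1925, -0.7698).
q_1·w_2 = 0.0000·0 + (-0.5774)·2 + 0.1925·4 + (-0.1925)·4 + (-0.7698)·1 = -1.9245.
u_2 = w_2 + 1.9245·q_1 = (0.0000, 0.8889, 4.3704, 3.6296, -0.4815).
‖u_2‖ = 5.7703, so q_2 = (0.0000, 0.1540, 0.7574, 0.6290, -0.0834).
q_1·w_3 = 0.0000·4 + (-0.5774)·0 + 0.1925·4 + (-0.1925)·2 + (-0.7698)·2 = -1.1547; q_2·w_3 = 0.0000·4 + 0.1540·0 + 0.7574·4 + 0.6290·2 + (-0.0834)·2 = 4.1207.
u_3 = w_3 + 1.1547·q_1 − 4.1207·q_2 = (4.0000, -1.3014, 1.1012, -0.8142, 1.4549).

u_3 = (4.0000, -1.3014, 1.1012, -0.8142, 1.4549)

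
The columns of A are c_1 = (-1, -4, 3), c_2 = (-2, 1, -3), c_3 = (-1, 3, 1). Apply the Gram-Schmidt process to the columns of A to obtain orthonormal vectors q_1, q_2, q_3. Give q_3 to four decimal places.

q_1 = c_1/‖c_1‖ = (-1, -4, 3)/5.0990 = (-0.1961, -0.7845, 0.5883).
r_{12} = q_1·c_2 = -2.1573.
u_2 = c_2 + 2.1573·q_1 = (-2.4231, -0.6923, -1.7308).
‖u_2‖ = 3.0571, so q_2 = (-0.7926, -0.2265, -0.5661).
r_{13} = q_1·c_3 = -1.5689; r_{23} = q_2·c_3 = -0.4529.
u_3 = c_3 + 1.5689·q_1 + 0.4529·q_2 = (-1.6667, 1.6667, 1.6667).
‖u_3‖ = 2.8868, so q_3 = (-0.5774, 0.5774, 0.5774).

q_3 = (-0.5774, 0.5774, 0.5774)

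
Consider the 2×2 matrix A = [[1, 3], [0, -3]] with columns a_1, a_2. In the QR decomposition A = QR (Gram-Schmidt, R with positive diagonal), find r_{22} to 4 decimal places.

r_{22} = 3.0000

e_1 = a_1/‖a_1‖ = (1, 0)/1.0000 = (1.0000, 0.0000).
r_{12} = e_1·a_2 = 3.0000.
u_2 = a_2 − 3.0000·e_1 = (0.0000, -3.0000).
r_{22} = ‖u_2‖ = 3.0000.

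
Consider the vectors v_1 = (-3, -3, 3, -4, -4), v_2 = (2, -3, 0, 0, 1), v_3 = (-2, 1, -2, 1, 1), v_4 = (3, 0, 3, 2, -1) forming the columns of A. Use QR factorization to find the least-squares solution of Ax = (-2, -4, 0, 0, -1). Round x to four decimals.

x = (0.7926, 1.1738, 1.9305, 0.5886)

v_1 = (-3, -3, 3, -4, -4); ‖v_1‖ = 7.6811, so e_1 = (-0.3906, -0.3906, 0.3906, -0.5208, -0.5208).
e_1·v_2 = (-0.3906)·2 + (-0.3906)·(-3) + 0.3906·0 + (-0.5208)·0 + (-0.5208)·1 = -0.1302.
u_2 = v_2 + 0.1302·e_1 = (1.9492, -3.0508, 0.0508, -0.0678, 0.9322).
‖u_2‖ = 3.7394, so e_2 = (0.5212, -0.8159, 0.0136, -0.0181, 0.2493).
e_1·v_3 = (-0.3906)·(-2) + (-0.3906)·1 + 0.3906·(-2) + (-0.5208)·1 + (-0.5208)·1 = -1.4321; e_2·v_3 = 0.5212·(-2) + (-0.8159)·1 + 0.0136·(-2) + (-0.0181)·1 + 0.2493·1 = -1.6544.
u_3 = v_3 + 1.4321·e_1 + 1.6544·e_2 = (-1.6970, -0.9091, -1.4182, 0.2242, 0.6667).
‖u_3‖ = 2.4924, so e_3 = (-0.6809, -0.3647, -0.5690, 0.0900, 0.2675).
e_1·v_4 = (-0.3906)·3 + (-0.3906)·0 + 0.3906·3 + (-0.5208)·2 + (-0.5208)·(-1) = -0.5208; e_2·v_4 = 0.5212·3 + (-0.8159)·0 + 0.0136·3 + (-0.0181)·2 + 0.2493·(-1) = 1.3190; e_3·v_4 = (-0.6809)·3 + (-0.3647)·0 + (-0.5690)·3 + 0.0900·2 + 0.2675·(-1) = -3.8371.
u_4 = v_4 + 0.5208·e_1 − 1.3190·e_2 + 3.8371·e_3 = (-0.5034, -0.5268, 1.0021, 2.0980, -0.5737).
‖u_4‖ = 2.5031, so e_4 = (-0.2011, -0.2105, 0.4004, 0.8381, -0.2292).
Qᵀb = (2.8642, 1.9717, 2.5532, 1.4733).
Back-substitute: x_4 = 1.4733/2.5031 = 0.5886.
x_3 = (2.5532 + 3.8371·0.5886)/2.4924 = 1.9305.
x_2 = (1.9717 + 1.6544·1.9305 − 1.3190·0.5886)/3.7394 = 1.1738.
x_1 = (2.8642 + 0.1302·1.1738 + 1.4321·1.9305 + 0.5208·0.5886)/7.6811 = 0.7926.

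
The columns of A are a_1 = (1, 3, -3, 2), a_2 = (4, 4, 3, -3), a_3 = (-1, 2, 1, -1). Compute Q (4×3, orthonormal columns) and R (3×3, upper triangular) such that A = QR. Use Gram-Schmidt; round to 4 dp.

Q = [[0.2085, 0.5598, -0.8015], [0.6255, 0.5475, 0.5481], [-0.6255, 0.4429, 0.1670], [0.4170, -0.4368, -0.1709]], R = [[4.7958, 0.2085, 0.0000], [0.0000, 7.0680, 1.4148], [0.0000, 0.0000, 2.2357]]

a_1 = (1, 3, -3, 2); ‖a_1‖ = 4.7958, so e_1 = (0.2085, 0.6255, -0.6255, 0.4170).
e_1·a_2 = 0.2085·4 + 0.6255·4 + (-0.6255)·3 + 0.4170·(-3) = 0.2085.
u_2 = a_2 − 0.2085·e_1 = (3.9565, 3.8696, 3.1304, -3.0870).
‖u_2‖ = 7.0680, so e_2 = (0.5598, 0.5475, 0.4429, -0.4368).
e_1·a_3 = 0.2085·(-1) + 0.6255·2 + (-0.6255)·1 + 0.4170·(-1) = 0.0000; e_2·a_3 = 0.5598·(-1) + 0.5475·2 + 0.4429·1 + (-0.4368)·(-1) = 1.4148.
u_3 = a_3 − 0.0000·e_1 − 1.4148·e_2 = (-1.7920, 1.2254, 0.3734, -0.3821).
‖u_3‖ = 2.2357, so e_3 = (-0.8015, 0.5481, 0.1670, -0.1709).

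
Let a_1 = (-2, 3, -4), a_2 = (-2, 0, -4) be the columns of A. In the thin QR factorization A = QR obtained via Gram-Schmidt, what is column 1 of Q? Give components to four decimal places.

e_1 = (-0.3714, 0.5571, -0.7428)

e_1 = a_1/‖a_1‖ = (-2, 3, -4)/5.3852 = (-0.3714, 0.5571, -0.7428).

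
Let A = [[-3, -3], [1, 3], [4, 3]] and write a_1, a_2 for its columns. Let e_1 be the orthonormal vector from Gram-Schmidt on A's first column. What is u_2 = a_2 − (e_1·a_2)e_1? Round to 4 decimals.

u_2 = (-0.2308, 2.0769, -0.6923)

a_1 = (-3, 1, 4); ‖a_1‖ = 5.0990, so e_1 = (-0.5883, 0.1961, 0.7845).
e_1·a_2 = (-0.5883)·(-3) + 0.1961·3 + 0.7845·3 = 4.7068.
u_2 = a_2 − 4.7068·e_1 = (-0.2308, 2.0769, -0.6923).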